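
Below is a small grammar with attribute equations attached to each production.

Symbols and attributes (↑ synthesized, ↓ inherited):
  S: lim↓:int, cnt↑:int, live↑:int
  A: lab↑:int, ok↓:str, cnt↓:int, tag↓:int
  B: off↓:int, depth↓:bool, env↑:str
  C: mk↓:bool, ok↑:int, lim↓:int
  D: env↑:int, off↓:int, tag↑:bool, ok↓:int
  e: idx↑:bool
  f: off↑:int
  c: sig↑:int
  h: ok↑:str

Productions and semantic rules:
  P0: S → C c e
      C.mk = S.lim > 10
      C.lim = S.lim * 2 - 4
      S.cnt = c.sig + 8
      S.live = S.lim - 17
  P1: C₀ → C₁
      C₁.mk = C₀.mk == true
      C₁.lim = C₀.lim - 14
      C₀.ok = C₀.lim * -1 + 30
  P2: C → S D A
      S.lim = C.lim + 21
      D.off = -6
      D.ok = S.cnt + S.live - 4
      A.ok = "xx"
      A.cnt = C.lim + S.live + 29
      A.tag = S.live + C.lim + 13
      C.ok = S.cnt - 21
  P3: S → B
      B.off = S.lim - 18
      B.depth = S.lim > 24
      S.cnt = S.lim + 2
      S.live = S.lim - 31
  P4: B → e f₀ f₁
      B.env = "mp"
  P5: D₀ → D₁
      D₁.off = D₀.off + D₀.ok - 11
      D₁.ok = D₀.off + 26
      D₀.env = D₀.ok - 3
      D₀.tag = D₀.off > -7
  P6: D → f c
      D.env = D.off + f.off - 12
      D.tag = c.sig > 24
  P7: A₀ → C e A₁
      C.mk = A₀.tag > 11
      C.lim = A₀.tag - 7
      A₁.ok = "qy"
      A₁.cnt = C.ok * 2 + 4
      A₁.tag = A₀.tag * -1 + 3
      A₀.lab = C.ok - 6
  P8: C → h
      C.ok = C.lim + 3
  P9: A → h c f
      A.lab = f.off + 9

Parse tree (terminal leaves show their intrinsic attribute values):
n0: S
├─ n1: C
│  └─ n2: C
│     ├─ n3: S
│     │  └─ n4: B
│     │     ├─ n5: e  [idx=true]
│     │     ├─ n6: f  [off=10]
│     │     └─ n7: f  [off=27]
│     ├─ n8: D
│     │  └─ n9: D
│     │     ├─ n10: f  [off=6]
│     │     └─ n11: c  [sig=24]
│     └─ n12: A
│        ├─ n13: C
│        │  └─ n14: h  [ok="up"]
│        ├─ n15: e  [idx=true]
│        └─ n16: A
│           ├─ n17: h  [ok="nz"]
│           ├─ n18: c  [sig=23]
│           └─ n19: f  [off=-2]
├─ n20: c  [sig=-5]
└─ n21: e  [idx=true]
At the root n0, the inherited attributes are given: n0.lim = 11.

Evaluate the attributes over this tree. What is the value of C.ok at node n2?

6

1. n0.lim = 11  [given at root]
2. n1.mk = true  [S.lim > 10]
3. n1.lim = 18  [S.lim * 2 - 4]
4. n2.mk = true  [C₀.mk == true]
5. n2.lim = 4  [C₀.lim - 14]
6. n3.lim = 25  [C.lim + 21]
7. n4.off = 7  [S.lim - 18]
8. n4.depth = true  [S.lim > 24]
9. n5.idx = true  [terminal]
10. n6.off = 10  [terminal]
11. n7.off = 27  [terminal]
12. n4.env = "mp"  ["mp"]
13. n3.cnt = 27  [S.lim + 2]
14. n3.live = -6  [S.lim - 31]
15. n8.off = -6  [-6]
16. n8.ok = 17  [S.cnt + S.live - 4]
17. n9.off = 0  [D₀.off + D₀.ok - 11]
18. n9.ok = 20  [D₀.off + 26]
19. n10.off = 6  [terminal]
20. n11.sig = 24  [terminal]
21. n9.env = -6  [D.off + f.off - 12]
22. n9.tag = false  [c.sig > 24]
23. n8.env = 14  [D₀.ok - 3]
24. n8.tag = true  [D₀.off > -7]
25. n12.ok = "xx"  ["xx"]
26. n12.cnt = 27  [C.lim + S.live + 29]
27. n12.tag = 11  [S.live + C.lim + 13]
28. n13.mk = false  [A₀.tag > 11]
29. n13.lim = 4  [A₀.tag - 7]
30. n14.ok = "up"  [terminal]
31. n13.ok = 7  [C.lim + 3]
32. n15.idx = true  [terminal]
33. n16.ok = "qy"  ["qy"]
34. n16.cnt = 18  [C.ok * 2 + 4]
35. n16.tag = -8  [A₀.tag * -1 + 3]
36. n17.ok = "nz"  [terminal]
37. n18.sig = 23  [terminal]
38. n19.off = -2  [terminal]
39. n16.lab = 7  [f.off + 9]
40. n12.lab = 1  [C.ok - 6]
41. n2.ok = 6  [S.cnt - 21]
42. n1.ok = 12  [C₀.lim * -1 + 30]
43. n20.sig = -5  [terminal]
44. n21.idx = true  [terminal]
45. n0.cnt = 3  [c.sig + 8]
46. n0.live = -6  [S.lim - 17]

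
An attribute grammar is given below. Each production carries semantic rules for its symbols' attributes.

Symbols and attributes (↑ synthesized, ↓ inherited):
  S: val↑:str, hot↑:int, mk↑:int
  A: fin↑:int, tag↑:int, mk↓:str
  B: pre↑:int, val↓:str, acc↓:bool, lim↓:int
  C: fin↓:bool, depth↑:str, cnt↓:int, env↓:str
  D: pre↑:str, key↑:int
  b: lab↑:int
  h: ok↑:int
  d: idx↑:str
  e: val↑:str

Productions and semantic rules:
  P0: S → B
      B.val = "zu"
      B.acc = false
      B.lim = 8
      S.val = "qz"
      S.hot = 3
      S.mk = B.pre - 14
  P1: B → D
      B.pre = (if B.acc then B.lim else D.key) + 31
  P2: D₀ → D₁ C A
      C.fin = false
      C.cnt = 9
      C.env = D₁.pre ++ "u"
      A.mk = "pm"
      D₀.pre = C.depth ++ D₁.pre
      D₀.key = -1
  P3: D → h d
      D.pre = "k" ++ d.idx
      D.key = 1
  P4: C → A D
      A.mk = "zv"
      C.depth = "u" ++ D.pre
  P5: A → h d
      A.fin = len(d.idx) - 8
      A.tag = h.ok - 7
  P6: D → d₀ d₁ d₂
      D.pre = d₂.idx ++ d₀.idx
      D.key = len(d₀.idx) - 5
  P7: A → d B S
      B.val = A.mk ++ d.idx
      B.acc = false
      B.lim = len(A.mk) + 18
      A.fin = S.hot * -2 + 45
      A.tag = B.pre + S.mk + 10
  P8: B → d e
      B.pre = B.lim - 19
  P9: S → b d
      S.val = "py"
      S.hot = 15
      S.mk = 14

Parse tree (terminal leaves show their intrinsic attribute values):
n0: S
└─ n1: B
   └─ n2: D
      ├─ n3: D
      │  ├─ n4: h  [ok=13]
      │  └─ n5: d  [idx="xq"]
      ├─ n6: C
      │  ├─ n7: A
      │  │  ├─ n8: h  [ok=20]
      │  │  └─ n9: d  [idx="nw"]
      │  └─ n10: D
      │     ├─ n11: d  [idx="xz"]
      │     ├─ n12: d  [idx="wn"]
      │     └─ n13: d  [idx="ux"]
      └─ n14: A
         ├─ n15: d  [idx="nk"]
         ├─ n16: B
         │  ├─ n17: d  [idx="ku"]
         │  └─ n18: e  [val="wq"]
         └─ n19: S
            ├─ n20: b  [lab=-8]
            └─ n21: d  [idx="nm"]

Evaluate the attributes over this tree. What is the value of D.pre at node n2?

"uuxxzkxq"

1. n1.val = "zu"  ["zu"]
2. n1.acc = false  [false]
3. n1.lim = 8  [8]
4. n4.ok = 13  [terminal]
5. n5.idx = "xq"  [terminal]
6. n3.pre = "kxq"  ["k" ++ d.idx]
7. n3.key = 1  [1]
8. n6.fin = false  [false]
9. n6.cnt = 9  [9]
10. n6.env = "kxqu"  [D₁.pre ++ "u"]
11. n7.mk = "zv"  ["zv"]
12. n8.ok = 20  [terminal]
13. n9.idx = "nw"  [terminal]
14. n7.fin = -6  [len(d.idx) - 8]
15. n7.tag = 13  [h.ok - 7]
16. n11.idx = "xz"  [terminal]
17. n12.idx = "wn"  [terminal]
18. n13.idx = "ux"  [terminal]
19. n10.pre = "uxxz"  [d₂.idx ++ d₀.idx]
20. n10.key = -3  [len(d₀.idx) - 5]
21. n6.depth = "uuxxz"  ["u" ++ D.pre]
22. n14.mk = "pm"  ["pm"]
23. n15.idx = "nk"  [terminal]
24. n16.val = "pmnk"  [A.mk ++ d.idx]
25. n16.acc = false  [false]
26. n16.lim = 20  [len(A.mk) + 18]
27. n17.idx = "ku"  [terminal]
28. n18.val = "wq"  [terminal]
29. n16.pre = 1  [B.lim - 19]
30. n20.lab = -8  [terminal]
31. n21.idx = "nm"  [terminal]
32. n19.val = "py"  ["py"]
33. n19.hot = 15  [15]
34. n19.mk = 14  [14]
35. n14.fin = 15  [S.hot * -2 + 45]
36. n14.tag = 25  [B.pre + S.mk + 10]
37. n2.pre = "uuxxzkxq"  [C.depth ++ D₁.pre]
38. n2.key = -1  [-1]
39. n1.pre = 30  [(if B.acc then B.lim else D.key) + 31]
40. n0.val = "qz"  ["qz"]
41. n0.hot = 3  [3]
42. n0.mk = 16  [B.pre - 14]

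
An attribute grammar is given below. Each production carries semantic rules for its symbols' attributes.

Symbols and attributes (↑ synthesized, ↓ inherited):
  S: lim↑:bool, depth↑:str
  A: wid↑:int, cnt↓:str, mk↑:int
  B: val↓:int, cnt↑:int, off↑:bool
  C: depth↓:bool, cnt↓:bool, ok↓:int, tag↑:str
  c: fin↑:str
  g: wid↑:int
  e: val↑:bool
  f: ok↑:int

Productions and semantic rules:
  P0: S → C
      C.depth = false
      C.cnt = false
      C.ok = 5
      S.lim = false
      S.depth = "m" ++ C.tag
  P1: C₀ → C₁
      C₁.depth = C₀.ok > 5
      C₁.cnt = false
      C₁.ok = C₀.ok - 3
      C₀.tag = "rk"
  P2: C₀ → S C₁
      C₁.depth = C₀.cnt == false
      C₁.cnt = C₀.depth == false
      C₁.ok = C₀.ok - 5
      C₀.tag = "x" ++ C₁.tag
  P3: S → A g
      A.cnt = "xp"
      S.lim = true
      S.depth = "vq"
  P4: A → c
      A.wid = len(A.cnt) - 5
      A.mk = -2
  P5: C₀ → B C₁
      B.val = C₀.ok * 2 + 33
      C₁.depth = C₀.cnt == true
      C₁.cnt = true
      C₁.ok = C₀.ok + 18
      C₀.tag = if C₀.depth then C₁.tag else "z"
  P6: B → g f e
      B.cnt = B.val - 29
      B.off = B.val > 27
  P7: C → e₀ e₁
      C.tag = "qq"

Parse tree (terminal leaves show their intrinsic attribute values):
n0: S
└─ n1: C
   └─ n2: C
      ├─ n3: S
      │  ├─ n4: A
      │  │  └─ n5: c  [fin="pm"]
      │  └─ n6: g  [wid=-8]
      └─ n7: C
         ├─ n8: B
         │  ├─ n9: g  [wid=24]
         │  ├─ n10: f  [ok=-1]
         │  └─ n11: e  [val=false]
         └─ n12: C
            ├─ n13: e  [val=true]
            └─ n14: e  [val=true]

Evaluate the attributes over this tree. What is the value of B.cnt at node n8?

1. n1.depth = false  [false]
2. n1.cnt = false  [false]
3. n1.ok = 5  [5]
4. n2.depth = false  [C₀.ok > 5]
5. n2.cnt = false  [false]
6. n2.ok = 2  [C₀.ok - 3]
7. n4.cnt = "xp"  ["xp"]
8. n5.fin = "pm"  [terminal]
9. n4.wid = -3  [len(A.cnt) - 5]
10. n4.mk = -2  [-2]
11. n6.wid = -8  [terminal]
12. n3.lim = true  [true]
13. n3.depth = "vq"  ["vq"]
14. n7.depth = true  [C₀.cnt == false]
15. n7.cnt = true  [C₀.depth == false]
16. n7.ok = -3  [C₀.ok - 5]
17. n8.val = 27  [C₀.ok * 2 + 33]
18. n9.wid = 24  [terminal]
19. n10.ok = -1  [terminal]
20. n11.val = false  [terminal]
21. n8.cnt = -2  [B.val - 29]
22. n8.off = false  [B.val > 27]
23. n12.depth = true  [C₀.cnt == true]
24. n12.cnt = true  [true]
25. n12.ok = 15  [C₀.ok + 18]
26. n13.val = true  [terminal]
27. n14.val = true  [terminal]
28. n12.tag = "qq"  ["qq"]
29. n7.tag = "qq"  [if C₀.depth then C₁.tag else "z"]
30. n2.tag = "xqq"  ["x" ++ C₁.tag]
31. n1.tag = "rk"  ["rk"]
32. n0.lim = false  [false]
33. n0.depth = "mrk"  ["m" ++ C.tag]

-2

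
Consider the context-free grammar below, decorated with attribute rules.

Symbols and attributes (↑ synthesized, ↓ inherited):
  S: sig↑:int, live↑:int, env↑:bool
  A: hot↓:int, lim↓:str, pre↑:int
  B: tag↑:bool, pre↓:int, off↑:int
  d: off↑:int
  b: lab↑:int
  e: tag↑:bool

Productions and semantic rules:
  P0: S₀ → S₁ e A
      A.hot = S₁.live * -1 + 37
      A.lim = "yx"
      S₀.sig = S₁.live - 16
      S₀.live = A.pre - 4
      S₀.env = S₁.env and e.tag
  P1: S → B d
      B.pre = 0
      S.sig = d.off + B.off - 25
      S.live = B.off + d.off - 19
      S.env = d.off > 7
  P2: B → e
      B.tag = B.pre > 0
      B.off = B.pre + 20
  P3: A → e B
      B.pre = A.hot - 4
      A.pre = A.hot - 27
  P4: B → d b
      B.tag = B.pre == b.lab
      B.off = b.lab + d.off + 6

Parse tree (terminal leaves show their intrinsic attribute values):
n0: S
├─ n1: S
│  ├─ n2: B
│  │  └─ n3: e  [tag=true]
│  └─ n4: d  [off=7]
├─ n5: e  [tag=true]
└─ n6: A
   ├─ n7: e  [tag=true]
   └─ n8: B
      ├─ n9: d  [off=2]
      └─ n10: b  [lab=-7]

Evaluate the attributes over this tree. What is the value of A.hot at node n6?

29

1. n2.pre = 0  [0]
2. n3.tag = true  [terminal]
3. n2.tag = false  [B.pre > 0]
4. n2.off = 20  [B.pre + 20]
5. n4.off = 7  [terminal]
6. n1.sig = 2  [d.off + B.off - 25]
7. n1.live = 8  [B.off + d.off - 19]
8. n1.env = false  [d.off > 7]
9. n5.tag = true  [terminal]
10. n6.hot = 29  [S₁.live * -1 + 37]
11. n6.lim = "yx"  ["yx"]
12. n7.tag = true  [terminal]
13. n8.pre = 25  [A.hot - 4]
14. n9.off = 2  [terminal]
15. n10.lab = -7  [terminal]
16. n8.tag = false  [B.pre == b.lab]
17. n8.off = 1  [b.lab + d.off + 6]
18. n6.pre = 2  [A.hot - 27]
19. n0.sig = -8  [S₁.live - 16]
20. n0.live = -2  [A.pre - 4]
21. n0.env = false  [S₁.env and e.tag]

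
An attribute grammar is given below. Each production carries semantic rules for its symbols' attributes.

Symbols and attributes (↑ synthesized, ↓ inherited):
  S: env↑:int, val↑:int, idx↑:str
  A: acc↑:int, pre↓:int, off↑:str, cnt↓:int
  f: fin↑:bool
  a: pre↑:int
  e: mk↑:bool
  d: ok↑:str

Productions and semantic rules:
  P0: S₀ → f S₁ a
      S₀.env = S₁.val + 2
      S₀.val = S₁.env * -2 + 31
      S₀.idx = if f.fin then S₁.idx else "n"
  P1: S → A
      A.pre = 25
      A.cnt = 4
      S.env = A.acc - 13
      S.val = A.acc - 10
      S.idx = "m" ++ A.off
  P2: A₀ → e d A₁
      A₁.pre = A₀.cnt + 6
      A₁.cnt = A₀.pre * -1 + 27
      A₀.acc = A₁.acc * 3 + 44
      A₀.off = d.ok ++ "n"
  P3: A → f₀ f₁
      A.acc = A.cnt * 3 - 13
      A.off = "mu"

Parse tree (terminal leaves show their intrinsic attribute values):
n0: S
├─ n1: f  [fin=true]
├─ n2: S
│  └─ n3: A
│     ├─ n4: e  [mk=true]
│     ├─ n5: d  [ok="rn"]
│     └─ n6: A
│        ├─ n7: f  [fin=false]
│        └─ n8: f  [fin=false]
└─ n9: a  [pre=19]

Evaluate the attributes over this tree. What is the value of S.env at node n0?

15

1. n1.fin = true  [terminal]
2. n3.pre = 25  [25]
3. n3.cnt = 4  [4]
4. n4.mk = true  [terminal]
5. n5.ok = "rn"  [terminal]
6. n6.pre = 10  [A₀.cnt + 6]
7. n6.cnt = 2  [A₀.pre * -1 + 27]
8. n7.fin = false  [terminal]
9. n8.fin = false  [terminal]
10. n6.acc = -7  [A.cnt * 3 - 13]
11. n6.off = "mu"  ["mu"]
12. n3.acc = 23  [A₁.acc * 3 + 44]
13. n3.off = "rnn"  [d.ok ++ "n"]
14. n2.env = 10  [A.acc - 13]
15. n2.val = 13  [A.acc - 10]
16. n2.idx = "mrnn"  ["m" ++ A.off]
17. n9.pre = 19  [terminal]
18. n0.env = 15  [S₁.val + 2]
19. n0.val = 11  [S₁.env * -2 + 31]
20. n0.idx = "mrnn"  [if f.fin then S₁.idx else "n"]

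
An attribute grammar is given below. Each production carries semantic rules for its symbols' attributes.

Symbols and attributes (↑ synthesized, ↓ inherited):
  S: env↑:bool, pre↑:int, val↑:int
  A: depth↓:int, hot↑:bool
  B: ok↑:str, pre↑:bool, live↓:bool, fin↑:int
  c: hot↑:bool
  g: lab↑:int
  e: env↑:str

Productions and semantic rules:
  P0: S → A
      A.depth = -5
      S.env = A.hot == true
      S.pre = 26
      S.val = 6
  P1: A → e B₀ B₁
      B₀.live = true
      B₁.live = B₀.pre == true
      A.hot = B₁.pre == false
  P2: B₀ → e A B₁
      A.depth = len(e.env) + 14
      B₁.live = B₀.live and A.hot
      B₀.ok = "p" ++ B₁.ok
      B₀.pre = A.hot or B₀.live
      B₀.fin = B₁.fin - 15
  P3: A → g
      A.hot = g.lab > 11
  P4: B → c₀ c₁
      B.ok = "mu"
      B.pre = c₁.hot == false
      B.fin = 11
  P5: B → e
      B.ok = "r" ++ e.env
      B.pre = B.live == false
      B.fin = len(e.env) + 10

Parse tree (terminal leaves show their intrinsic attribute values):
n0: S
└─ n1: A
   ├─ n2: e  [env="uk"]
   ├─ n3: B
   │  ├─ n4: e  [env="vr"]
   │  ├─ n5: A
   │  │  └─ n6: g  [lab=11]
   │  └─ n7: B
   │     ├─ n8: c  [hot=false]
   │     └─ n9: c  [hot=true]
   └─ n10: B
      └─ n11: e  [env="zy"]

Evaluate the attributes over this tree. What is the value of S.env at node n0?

1. n1.depth = -5  [-5]
2. n2.env = "uk"  [terminal]
3. n3.live = true  [true]
4. n4.env = "vr"  [terminal]
5. n5.depth = 16  [len(e.env) + 14]
6. n6.lab = 11  [terminal]
7. n5.hot = false  [g.lab > 11]
8. n7.live = false  [B₀.live and A.hot]
9. n8.hot = false  [terminal]
10. n9.hot = true  [terminal]
11. n7.ok = "mu"  ["mu"]
12. n7.pre = false  [c₁.hot == false]
13. n7.fin = 11  [11]
14. n3.ok = "pmu"  ["p" ++ B₁.ok]
15. n3.pre = true  [A.hot or B₀.live]
16. n3.fin = -4  [B₁.fin - 15]
17. n10.live = true  [B₀.pre == true]
18. n11.env = "zy"  [terminal]
19. n10.ok = "rzy"  ["r" ++ e.env]
20. n10.pre = false  [B.live == false]
21. n10.fin = 12  [len(e.env) + 10]
22. n1.hot = true  [B₁.pre == false]
23. n0.env = true  [A.hot == true]
24. n0.pre = 26  [26]
25. n0.val = 6  [6]

true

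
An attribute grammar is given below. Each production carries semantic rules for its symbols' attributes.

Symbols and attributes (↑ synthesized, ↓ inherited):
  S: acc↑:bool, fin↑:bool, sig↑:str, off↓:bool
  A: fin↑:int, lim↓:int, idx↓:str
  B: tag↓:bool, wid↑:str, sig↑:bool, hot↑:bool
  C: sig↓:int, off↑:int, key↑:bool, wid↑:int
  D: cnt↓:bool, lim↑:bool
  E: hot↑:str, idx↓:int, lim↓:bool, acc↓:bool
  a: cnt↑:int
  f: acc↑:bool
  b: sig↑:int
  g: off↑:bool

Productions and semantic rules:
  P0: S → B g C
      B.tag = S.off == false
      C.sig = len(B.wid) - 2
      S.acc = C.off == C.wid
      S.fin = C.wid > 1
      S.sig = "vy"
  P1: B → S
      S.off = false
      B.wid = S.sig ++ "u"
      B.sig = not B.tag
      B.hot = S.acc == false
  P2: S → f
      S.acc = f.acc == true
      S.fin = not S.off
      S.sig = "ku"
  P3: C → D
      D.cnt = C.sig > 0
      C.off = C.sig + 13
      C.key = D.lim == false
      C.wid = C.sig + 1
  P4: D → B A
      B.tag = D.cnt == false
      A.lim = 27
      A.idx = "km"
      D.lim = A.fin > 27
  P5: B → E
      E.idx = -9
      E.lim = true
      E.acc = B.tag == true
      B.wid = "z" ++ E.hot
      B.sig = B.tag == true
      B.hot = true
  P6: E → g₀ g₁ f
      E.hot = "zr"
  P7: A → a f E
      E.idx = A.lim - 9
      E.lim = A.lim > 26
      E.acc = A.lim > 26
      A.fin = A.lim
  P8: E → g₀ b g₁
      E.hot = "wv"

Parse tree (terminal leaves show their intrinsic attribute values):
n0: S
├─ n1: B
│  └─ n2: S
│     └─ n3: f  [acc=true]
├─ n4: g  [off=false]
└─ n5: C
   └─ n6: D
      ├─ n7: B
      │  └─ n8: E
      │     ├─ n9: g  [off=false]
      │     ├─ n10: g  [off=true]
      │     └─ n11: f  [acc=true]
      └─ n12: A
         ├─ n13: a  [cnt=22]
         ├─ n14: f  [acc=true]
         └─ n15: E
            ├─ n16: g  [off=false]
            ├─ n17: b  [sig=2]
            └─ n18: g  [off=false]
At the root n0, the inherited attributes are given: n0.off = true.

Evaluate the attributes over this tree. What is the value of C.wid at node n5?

2

1. n0.off = true  [given at root]
2. n1.tag = false  [S.off == false]
3. n2.off = false  [false]
4. n3.acc = true  [terminal]
5. n2.acc = true  [f.acc == true]
6. n2.fin = true  [not S.off]
7. n2.sig = "ku"  ["ku"]
8. n1.wid = "kuu"  [S.sig ++ "u"]
9. n1.sig = true  [not B.tag]
10. n1.hot = false  [S.acc == false]
11. n4.off = false  [terminal]
12. n5.sig = 1  [len(B.wid) - 2]
13. n6.cnt = true  [C.sig > 0]
14. n7.tag = false  [D.cnt == false]
15. n8.idx = -9  [-9]
16. n8.lim = true  [true]
17. n8.acc = false  [B.tag == true]
18. n9.off = false  [terminal]
19. n10.off = true  [terminal]
20. n11.acc = true  [terminal]
21. n8.hot = "zr"  ["zr"]
22. n7.wid = "zzr"  ["z" ++ E.hot]
23. n7.sig = false  [B.tag == true]
24. n7.hot = true  [true]
25. n12.lim = 27  [27]
26. n12.idx = "km"  ["km"]
27. n13.cnt = 22  [terminal]
28. n14.acc = true  [terminal]
29. n15.idx = 18  [A.lim - 9]
30. n15.lim = true  [A.lim > 26]
31. n15.acc = true  [A.lim > 26]
32. n16.off = false  [terminal]
33. n17.sig = 2  [terminal]
34. n18.off = false  [terminal]
35. n15.hot = "wv"  ["wv"]
36. n12.fin = 27  [A.lim]
37. n6.lim = false  [A.fin > 27]
38. n5.off = 14  [C.sig + 13]
39. n5.key = true  [D.lim == false]
40. n5.wid = 2  [C.sig + 1]
41. n0.acc = false  [C.off == C.wid]
42. n0.fin = true  [C.wid > 1]
43. n0.sig = "vy"  ["vy"]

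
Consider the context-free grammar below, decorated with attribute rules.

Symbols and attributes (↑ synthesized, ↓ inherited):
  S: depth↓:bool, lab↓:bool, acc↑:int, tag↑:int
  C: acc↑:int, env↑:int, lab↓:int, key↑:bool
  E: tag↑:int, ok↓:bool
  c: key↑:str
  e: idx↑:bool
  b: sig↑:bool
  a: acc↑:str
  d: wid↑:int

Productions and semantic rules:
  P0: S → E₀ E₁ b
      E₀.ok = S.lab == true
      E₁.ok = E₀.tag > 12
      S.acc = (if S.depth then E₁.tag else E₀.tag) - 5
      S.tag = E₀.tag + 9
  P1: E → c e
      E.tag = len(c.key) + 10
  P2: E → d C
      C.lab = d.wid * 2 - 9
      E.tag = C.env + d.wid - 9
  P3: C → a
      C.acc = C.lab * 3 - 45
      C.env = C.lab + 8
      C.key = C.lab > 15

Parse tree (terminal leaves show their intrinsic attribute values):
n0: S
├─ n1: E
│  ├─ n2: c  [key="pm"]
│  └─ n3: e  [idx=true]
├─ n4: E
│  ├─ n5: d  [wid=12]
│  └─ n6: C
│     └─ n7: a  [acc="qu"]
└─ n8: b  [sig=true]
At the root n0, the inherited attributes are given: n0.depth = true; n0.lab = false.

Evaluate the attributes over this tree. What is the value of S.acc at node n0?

1. n0.depth = true  [given at root]
2. n0.lab = false  [given at root]
3. n1.ok = false  [S.lab == true]
4. n2.key = "pm"  [terminal]
5. n3.idx = true  [terminal]
6. n1.tag = 12  [len(c.key) + 10]
7. n4.ok = false  [E₀.tag > 12]
8. n5.wid = 12  [terminal]
9. n6.lab = 15  [d.wid * 2 - 9]
10. n7.acc = "qu"  [terminal]
11. n6.acc = 0  [C.lab * 3 - 45]
12. n6.env = 23  [C.lab + 8]
13. n6.key = false  [C.lab > 15]
14. n4.tag = 26  [C.env + d.wid - 9]
15. n8.sig = true  [terminal]
16. n0.acc = 21  [(if S.depth then E₁.tag else E₀.tag) - 5]
17. n0.tag = 21  [E₀.tag + 9]

21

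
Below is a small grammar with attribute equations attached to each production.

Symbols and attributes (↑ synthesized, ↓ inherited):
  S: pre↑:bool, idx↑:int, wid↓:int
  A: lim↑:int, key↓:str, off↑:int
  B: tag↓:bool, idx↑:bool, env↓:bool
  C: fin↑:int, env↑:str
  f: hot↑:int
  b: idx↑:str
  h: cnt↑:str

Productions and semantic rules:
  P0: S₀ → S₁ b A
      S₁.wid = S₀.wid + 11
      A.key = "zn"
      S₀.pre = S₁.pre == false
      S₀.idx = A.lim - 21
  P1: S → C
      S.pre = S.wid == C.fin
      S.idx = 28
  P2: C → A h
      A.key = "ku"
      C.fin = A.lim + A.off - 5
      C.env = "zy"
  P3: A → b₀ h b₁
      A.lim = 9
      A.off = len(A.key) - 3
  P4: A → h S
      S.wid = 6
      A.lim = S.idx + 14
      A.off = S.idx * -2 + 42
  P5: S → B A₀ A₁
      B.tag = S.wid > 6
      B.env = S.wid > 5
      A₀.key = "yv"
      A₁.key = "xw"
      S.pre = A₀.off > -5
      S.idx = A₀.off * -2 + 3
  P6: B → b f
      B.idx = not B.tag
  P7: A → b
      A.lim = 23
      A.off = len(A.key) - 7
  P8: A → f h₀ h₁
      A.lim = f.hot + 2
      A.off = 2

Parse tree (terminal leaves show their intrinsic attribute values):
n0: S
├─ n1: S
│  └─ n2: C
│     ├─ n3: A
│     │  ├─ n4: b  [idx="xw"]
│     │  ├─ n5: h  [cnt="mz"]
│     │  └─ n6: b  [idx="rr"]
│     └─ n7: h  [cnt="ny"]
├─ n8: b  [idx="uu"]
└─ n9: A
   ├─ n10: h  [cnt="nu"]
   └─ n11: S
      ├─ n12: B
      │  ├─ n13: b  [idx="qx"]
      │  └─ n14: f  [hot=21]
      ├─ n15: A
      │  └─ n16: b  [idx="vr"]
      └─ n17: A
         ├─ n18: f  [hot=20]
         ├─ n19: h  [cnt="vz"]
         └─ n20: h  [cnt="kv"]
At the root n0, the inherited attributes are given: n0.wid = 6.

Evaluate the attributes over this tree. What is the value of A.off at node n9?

1. n0.wid = 6  [given at root]
2. n1.wid = 17  [S₀.wid + 11]
3. n3.key = "ku"  ["ku"]
4. n4.idx = "xw"  [terminal]
5. n5.cnt = "mz"  [terminal]
6. n6.idx = "rr"  [terminal]
7. n3.lim = 9  [9]
8. n3.off = -1  [len(A.key) - 3]
9. n7.cnt = "ny"  [terminal]
10. n2.fin = 3  [A.lim + A.off - 5]
11. n2.env = "zy"  ["zy"]
12. n1.pre = false  [S.wid == C.fin]
13. n1.idx = 28  [28]
14. n8.idx = "uu"  [terminal]
15. n9.key = "zn"  ["zn"]
16. n10.cnt = "nu"  [terminal]
17. n11.wid = 6  [6]
18. n12.tag = false  [S.wid > 6]
19. n12.env = true  [S.wid > 5]
20. n13.idx = "qx"  [terminal]
21. n14.hot = 21  [terminal]
22. n12.idx = true  [not B.tag]
23. n15.key = "yv"  ["yv"]
24. n16.idx = "vr"  [terminal]
25. n15.lim = 23  [23]
26. n15.off = -5  [len(A.key) - 7]
27. n17.key = "xw"  ["xw"]
28. n18.hot = 20  [terminal]
29. n19.cnt = "vz"  [terminal]
30. n20.cnt = "kv"  [terminal]
31. n17.lim = 22  [f.hot + 2]
32. n17.off = 2  [2]
33. n11.pre = false  [A₀.off > -5]
34. n11.idx = 13  [A₀.off * -2 + 3]
35. n9.lim = 27  [S.idx + 14]
36. n9.off = 16  [S.idx * -2 + 42]
37. n0.pre = true  [S₁.pre == false]
38. n0.idx = 6  [A.lim - 21]

16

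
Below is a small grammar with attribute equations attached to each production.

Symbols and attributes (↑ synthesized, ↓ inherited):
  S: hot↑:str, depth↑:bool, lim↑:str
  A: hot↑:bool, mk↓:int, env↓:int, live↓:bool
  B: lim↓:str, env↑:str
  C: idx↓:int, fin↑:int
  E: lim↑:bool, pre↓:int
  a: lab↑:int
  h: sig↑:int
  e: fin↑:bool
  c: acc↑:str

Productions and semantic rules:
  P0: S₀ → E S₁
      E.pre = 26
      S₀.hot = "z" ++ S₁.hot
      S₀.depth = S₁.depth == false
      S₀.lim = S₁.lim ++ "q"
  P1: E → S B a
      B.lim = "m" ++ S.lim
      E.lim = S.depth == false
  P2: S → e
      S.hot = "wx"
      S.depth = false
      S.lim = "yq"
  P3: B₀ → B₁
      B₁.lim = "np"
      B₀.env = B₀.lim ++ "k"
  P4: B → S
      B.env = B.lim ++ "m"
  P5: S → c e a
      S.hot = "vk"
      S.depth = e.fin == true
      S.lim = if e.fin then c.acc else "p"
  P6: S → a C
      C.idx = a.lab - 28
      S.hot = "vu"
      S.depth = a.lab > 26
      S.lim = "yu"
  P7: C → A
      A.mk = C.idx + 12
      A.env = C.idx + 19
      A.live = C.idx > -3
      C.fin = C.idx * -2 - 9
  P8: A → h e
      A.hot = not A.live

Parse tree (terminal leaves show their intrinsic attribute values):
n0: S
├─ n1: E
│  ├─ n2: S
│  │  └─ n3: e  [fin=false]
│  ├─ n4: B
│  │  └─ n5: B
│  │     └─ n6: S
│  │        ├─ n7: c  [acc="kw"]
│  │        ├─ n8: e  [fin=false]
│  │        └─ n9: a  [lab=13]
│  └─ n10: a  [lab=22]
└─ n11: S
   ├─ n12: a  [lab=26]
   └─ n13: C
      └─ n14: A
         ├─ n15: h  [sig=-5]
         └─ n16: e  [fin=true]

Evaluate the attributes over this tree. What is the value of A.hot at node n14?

false

1. n1.pre = 26  [26]
2. n3.fin = false  [terminal]
3. n2.hot = "wx"  ["wx"]
4. n2.depth = false  [false]
5. n2.lim = "yq"  ["yq"]
6. n4.lim = "myq"  ["m" ++ S.lim]
7. n5.lim = "np"  ["np"]
8. n7.acc = "kw"  [terminal]
9. n8.fin = false  [terminal]
10. n9.lab = 13  [terminal]
11. n6.hot = "vk"  ["vk"]
12. n6.depth = false  [e.fin == true]
13. n6.lim = "p"  [if e.fin then c.acc else "p"]
14. n5.env = "npm"  [B.lim ++ "m"]
15. n4.env = "myqk"  [B₀.lim ++ "k"]
16. n10.lab = 22  [terminal]
17. n1.lim = true  [S.depth == false]
18. n12.lab = 26  [terminal]
19. n13.idx = -2  [a.lab - 28]
20. n14.mk = 10  [C.idx + 12]
21. n14.env = 17  [C.idx + 19]
22. n14.live = true  [C.idx > -3]
23. n15.sig = -5  [terminal]
24. n16.fin = true  [terminal]
25. n14.hot = false  [not A.live]
26. n13.fin = -5  [C.idx * -2 - 9]
27. n11.hot = "vu"  ["vu"]
28. n11.depth = false  [a.lab > 26]
29. n11.lim = "yu"  ["yu"]
30. n0.hot = "zvu"  ["z" ++ S₁.hot]
31. n0.depth = true  [S₁.depth == false]
32. n0.lim = "yuq"  [S₁.lim ++ "q"]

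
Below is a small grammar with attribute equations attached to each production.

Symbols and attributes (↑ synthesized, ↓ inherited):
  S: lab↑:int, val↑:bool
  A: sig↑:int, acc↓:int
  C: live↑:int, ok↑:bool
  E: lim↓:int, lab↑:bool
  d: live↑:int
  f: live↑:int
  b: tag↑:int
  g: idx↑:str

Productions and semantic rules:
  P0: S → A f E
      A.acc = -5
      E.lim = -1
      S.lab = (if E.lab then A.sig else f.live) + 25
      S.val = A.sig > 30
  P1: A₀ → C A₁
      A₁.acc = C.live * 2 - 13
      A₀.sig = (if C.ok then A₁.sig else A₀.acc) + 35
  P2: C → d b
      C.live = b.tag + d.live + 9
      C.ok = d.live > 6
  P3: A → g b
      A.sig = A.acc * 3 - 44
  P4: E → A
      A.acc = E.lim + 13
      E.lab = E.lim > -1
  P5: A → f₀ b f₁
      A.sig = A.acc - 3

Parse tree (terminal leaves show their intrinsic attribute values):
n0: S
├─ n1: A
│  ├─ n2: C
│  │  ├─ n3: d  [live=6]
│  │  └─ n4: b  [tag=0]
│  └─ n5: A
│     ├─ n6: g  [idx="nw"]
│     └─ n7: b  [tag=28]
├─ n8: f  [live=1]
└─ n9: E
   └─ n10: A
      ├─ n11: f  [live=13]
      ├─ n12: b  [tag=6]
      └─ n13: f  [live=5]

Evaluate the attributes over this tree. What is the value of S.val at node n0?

false

1. n1.acc = -5  [-5]
2. n3.live = 6  [terminal]
3. n4.tag = 0  [terminal]
4. n2.live = 15  [b.tag + d.live + 9]
5. n2.ok = false  [d.live > 6]
6. n5.acc = 17  [C.live * 2 - 13]
7. n6.idx = "nw"  [terminal]
8. n7.tag = 28  [terminal]
9. n5.sig = 7  [A.acc * 3 - 44]
10. n1.sig = 30  [(if C.ok then A₁.sig else A₀.acc) + 35]
11. n8.live = 1  [terminal]
12. n9.lim = -1  [-1]
13. n10.acc = 12  [E.lim + 13]
14. n11.live = 13  [terminal]
15. n12.tag = 6  [terminal]
16. n13.live = 5  [terminal]
17. n10.sig = 9  [A.acc - 3]
18. n9.lab = false  [E.lim > -1]
19. n0.lab = 26  [(if E.lab then A.sig else f.live) + 25]
20. n0.val = false  [A.sig > 30]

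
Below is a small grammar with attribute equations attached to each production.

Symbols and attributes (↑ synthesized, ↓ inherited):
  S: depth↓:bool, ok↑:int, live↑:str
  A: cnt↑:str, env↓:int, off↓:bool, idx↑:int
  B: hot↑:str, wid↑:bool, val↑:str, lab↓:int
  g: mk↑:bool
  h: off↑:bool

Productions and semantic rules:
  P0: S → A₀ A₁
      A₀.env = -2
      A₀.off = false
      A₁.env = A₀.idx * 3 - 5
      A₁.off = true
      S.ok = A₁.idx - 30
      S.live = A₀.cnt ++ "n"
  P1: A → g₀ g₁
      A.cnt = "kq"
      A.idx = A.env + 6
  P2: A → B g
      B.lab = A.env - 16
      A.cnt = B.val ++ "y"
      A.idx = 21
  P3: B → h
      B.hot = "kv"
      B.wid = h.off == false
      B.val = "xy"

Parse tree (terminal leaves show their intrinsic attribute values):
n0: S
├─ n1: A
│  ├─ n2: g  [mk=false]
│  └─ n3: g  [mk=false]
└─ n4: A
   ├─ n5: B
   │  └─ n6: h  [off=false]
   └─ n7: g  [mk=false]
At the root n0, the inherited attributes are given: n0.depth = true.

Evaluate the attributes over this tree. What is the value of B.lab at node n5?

1. n0.depth = true  [given at root]
2. n1.env = -2  [-2]
3. n1.off = false  [false]
4. n2.mk = false  [terminal]
5. n3.mk = false  [terminal]
6. n1.cnt = "kq"  ["kq"]
7. n1.idx = 4  [A.env + 6]
8. n4.env = 7  [A₀.idx * 3 - 5]
9. n4.off = true  [true]
10. n5.lab = -9  [A.env - 16]
11. n6.off = false  [terminal]
12. n5.hot = "kv"  ["kv"]
13. n5.wid = true  [h.off == false]
14. n5.val = "xy"  ["xy"]
15. n7.mk = false  [terminal]
16. n4.cnt = "xyy"  [B.val ++ "y"]
17. n4.idx = 21  [21]
18. n0.ok = -9  [A₁.idx - 30]
19. n0.live = "kqn"  [A₀.cnt ++ "n"]

-9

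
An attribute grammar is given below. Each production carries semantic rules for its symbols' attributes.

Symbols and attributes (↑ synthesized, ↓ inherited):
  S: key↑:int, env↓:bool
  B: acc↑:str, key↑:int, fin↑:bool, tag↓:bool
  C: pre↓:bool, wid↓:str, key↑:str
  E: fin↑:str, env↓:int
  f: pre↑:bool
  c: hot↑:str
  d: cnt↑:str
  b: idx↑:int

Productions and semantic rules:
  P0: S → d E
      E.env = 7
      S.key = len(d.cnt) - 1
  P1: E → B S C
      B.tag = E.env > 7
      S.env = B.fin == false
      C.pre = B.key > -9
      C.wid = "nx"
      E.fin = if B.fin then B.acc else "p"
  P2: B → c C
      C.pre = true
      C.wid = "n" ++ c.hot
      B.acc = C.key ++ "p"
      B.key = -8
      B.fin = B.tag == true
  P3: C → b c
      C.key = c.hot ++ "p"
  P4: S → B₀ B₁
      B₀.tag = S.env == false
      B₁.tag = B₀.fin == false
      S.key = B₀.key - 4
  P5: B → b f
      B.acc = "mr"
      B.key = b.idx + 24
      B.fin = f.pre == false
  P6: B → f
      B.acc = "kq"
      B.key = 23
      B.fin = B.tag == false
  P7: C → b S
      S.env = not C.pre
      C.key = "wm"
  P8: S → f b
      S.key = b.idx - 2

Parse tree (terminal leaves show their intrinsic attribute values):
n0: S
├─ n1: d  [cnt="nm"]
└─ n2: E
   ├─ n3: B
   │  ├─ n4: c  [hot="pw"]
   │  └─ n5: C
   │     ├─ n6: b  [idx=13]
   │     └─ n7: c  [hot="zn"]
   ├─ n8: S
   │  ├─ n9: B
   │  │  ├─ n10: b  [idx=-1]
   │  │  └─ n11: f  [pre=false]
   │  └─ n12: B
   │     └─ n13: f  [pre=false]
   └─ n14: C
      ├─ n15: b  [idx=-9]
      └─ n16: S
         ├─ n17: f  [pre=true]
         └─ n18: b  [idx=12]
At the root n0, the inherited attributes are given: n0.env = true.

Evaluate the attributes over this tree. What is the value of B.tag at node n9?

1. n0.env = true  [given at root]
2. n1.cnt = "nm"  [terminal]
3. n2.env = 7  [7]
4. n3.tag = false  [E.env > 7]
5. n4.hot = "pw"  [terminal]
6. n5.pre = true  [true]
7. n5.wid = "npw"  ["n" ++ c.hot]
8. n6.idx = 13  [terminal]
9. n7.hot = "zn"  [terminal]
10. n5.key = "znp"  [c.hot ++ "p"]
11. n3.acc = "znpp"  [C.key ++ "p"]
12. n3.key = -8  [-8]
13. n3.fin = false  [B.tag == true]
14. n8.env = true  [B.fin == false]
15. n9.tag = false  [S.env == false]
16. n10.idx = -1  [terminal]
17. n11.pre = false  [terminal]
18. n9.acc = "mr"  ["mr"]
19. n9.key = 23  [b.idx + 24]
20. n9.fin = true  [f.pre == false]
21. n12.tag = false  [B₀.fin == false]
22. n13.pre = false  [terminal]
23. n12.acc = "kq"  ["kq"]
24. n12.key = 23  [23]
25. n12.fin = true  [B.tag == false]
26. n8.key = 19  [B₀.key - 4]
27. n14.pre = true  [B.key > -9]
28. n14.wid = "nx"  ["nx"]
29. n15.idx = -9  [terminal]
30. n16.env = false  [not C.pre]
31. n17.pre = true  [terminal]
32. n18.idx = 12  [terminal]
33. n16.key = 10  [b.idx - 2]
34. n14.key = "wm"  ["wm"]
35. n2.fin = "p"  [if B.fin then B.acc else "p"]
36. n0.key = 1  [len(d.cnt) - 1]

false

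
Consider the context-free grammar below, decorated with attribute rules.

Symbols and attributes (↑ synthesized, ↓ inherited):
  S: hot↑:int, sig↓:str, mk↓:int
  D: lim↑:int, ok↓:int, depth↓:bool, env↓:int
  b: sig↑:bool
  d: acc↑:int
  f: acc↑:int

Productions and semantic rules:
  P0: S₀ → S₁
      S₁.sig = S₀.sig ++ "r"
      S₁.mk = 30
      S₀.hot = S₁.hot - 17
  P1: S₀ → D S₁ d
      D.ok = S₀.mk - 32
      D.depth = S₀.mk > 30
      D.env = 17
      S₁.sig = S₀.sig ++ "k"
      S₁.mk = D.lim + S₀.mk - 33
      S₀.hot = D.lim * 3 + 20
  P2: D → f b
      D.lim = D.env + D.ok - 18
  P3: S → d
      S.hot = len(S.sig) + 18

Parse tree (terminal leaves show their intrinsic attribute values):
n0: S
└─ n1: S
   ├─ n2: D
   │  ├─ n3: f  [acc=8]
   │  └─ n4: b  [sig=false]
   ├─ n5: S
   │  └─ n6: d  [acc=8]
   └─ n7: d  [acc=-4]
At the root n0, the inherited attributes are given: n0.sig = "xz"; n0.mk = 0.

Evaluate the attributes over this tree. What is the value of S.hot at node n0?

-6

1. n0.sig = "xz"  [given at root]
2. n0.mk = 0  [given at root]
3. n1.sig = "xzr"  [S₀.sig ++ "r"]
4. n1.mk = 30  [30]
5. n2.ok = -2  [S₀.mk - 32]
6. n2.depth = false  [S₀.mk > 30]
7. n2.env = 17  [17]
8. n3.acc = 8  [terminal]
9. n4.sig = false  [terminal]
10. n2.lim = -3  [D.env + D.ok - 18]
11. n5.sig = "xzrk"  [S₀.sig ++ "k"]
12. n5.mk = -6  [D.lim + S₀.mk - 33]
13. n6.acc = 8  [terminal]
14. n5.hot = 22  [len(S.sig) + 18]
15. n7.acc = -4  [terminal]
16. n1.hot = 11  [D.lim * 3 + 20]
17. n0.hot = -6  [S₁.hot - 17]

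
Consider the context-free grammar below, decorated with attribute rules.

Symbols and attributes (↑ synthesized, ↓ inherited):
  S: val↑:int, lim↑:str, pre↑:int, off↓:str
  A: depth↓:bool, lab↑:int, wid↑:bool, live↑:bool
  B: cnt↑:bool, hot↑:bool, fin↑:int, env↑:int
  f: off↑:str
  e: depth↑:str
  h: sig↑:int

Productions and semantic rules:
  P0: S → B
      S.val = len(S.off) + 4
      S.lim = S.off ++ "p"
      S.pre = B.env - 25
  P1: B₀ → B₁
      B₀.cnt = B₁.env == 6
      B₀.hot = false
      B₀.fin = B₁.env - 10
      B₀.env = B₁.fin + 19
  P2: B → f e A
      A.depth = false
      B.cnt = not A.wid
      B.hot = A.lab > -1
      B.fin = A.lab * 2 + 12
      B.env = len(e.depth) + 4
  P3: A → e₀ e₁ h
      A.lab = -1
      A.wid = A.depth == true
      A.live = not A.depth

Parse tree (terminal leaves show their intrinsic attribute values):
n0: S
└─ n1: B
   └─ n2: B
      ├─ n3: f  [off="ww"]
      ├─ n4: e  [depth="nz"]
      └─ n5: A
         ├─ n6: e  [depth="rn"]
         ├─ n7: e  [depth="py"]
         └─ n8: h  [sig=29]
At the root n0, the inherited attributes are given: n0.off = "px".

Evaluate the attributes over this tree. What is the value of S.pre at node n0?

1. n0.off = "px"  [given at root]
2. n3.off = "ww"  [terminal]
3. n4.depth = "nz"  [terminal]
4. n5.depth = false  [false]
5. n6.depth = "rn"  [terminal]
6. n7.depth = "py"  [terminal]
7. n8.sig = 29  [terminal]
8. n5.lab = -1  [-1]
9. n5.wid = false  [A.depth == true]
10. n5.live = true  [not A.depth]
11. n2.cnt = true  [not A.wid]
12. n2.hot = false  [A.lab > -1]
13. n2.fin = 10  [A.lab * 2 + 12]
14. n2.env = 6  [len(e.depth) + 4]
15. n1.cnt = true  [B₁.env == 6]
16. n1.hot = false  [false]
17. n1.fin = -4  [B₁.env - 10]
18. n1.env = 29  [B₁.fin + 19]
19. n0.val = 6  [len(S.off) + 4]
20. n0.lim = "pxp"  [S.off ++ "p"]
21. n0.pre = 4  [B.env - 25]

4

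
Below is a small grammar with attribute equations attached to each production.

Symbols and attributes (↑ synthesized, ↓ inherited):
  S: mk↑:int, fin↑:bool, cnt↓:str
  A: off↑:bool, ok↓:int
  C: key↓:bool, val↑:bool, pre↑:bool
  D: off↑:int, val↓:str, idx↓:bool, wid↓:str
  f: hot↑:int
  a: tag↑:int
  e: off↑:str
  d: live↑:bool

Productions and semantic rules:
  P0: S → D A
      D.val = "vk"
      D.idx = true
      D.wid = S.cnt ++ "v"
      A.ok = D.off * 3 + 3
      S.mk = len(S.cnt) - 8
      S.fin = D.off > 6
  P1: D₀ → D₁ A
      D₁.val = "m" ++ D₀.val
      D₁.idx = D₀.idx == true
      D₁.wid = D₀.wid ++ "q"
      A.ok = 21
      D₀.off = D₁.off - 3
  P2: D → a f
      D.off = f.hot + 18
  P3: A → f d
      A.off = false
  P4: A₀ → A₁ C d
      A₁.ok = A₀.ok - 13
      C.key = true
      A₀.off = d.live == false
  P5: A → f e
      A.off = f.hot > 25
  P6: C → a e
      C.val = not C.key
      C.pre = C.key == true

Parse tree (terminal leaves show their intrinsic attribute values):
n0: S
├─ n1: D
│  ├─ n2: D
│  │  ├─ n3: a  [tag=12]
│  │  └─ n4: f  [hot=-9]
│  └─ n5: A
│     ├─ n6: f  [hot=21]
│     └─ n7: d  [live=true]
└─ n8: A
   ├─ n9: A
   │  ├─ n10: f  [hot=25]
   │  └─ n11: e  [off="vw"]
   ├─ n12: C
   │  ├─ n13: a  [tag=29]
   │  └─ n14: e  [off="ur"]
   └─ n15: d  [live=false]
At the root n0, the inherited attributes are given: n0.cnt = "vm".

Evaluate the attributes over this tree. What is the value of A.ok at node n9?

1. n0.cnt = "vm"  [given at root]
2. n1.val = "vk"  ["vk"]
3. n1.idx = true  [true]
4. n1.wid = "vmv"  [S.cnt ++ "v"]
5. n2.val = "mvk"  ["m" ++ D₀.val]
6. n2.idx = true  [D₀.idx == true]
7. n2.wid = "vmvq"  [D₀.wid ++ "q"]
8. n3.tag = 12  [terminal]
9. n4.hot = -9  [terminal]
10. n2.off = 9  [f.hot + 18]
11. n5.ok = 21  [21]
12. n6.hot = 21  [terminal]
13. n7.live = true  [terminal]
14. n5.off = false  [false]
15. n1.off = 6  [D₁.off - 3]
16. n8.ok = 21  [D.off * 3 + 3]
17. n9.ok = 8  [A₀.ok - 13]
18. n10.hot = 25  [terminal]
19. n11.off = "vw"  [terminal]
20. n9.off = false  [f.hot > 25]
21. n12.key = true  [true]
22. n13.tag = 29  [terminal]
23. n14.off = "ur"  [terminal]
24. n12.val = false  [not C.key]
25. n12.pre = true  [C.key == true]
26. n15.live = false  [terminal]
27. n8.off = true  [d.live == false]
28. n0.mk = -6  [len(S.cnt) - 8]
29. n0.fin = false  [D.off > 6]

8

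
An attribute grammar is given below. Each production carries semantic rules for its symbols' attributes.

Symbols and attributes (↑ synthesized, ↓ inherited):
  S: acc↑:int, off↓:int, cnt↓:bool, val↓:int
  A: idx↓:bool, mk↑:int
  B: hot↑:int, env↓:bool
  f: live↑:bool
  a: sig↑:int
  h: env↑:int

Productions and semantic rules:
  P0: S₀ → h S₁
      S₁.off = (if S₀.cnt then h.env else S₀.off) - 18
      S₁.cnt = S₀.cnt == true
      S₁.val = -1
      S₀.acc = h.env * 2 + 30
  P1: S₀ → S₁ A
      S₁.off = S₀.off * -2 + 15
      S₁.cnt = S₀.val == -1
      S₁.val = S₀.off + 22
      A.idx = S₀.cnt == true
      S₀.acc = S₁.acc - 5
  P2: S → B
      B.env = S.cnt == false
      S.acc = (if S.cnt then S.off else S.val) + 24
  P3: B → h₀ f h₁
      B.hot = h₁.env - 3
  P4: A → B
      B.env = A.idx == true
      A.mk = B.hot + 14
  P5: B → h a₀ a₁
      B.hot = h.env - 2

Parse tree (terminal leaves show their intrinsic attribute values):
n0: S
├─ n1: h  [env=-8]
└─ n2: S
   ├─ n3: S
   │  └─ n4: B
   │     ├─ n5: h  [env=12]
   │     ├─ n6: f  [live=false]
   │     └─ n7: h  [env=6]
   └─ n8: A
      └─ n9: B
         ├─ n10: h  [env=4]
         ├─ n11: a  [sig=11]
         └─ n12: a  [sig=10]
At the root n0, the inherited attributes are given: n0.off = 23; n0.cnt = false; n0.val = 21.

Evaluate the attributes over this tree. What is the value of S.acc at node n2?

1. n0.off = 23  [given at root]
2. n0.cnt = false  [given at root]
3. n0.val = 21  [given at root]
4. n1.env = -8  [terminal]
5. n2.off = 5  [(if S₀.cnt then h.env else S₀.off) - 18]
6. n2.cnt = false  [S₀.cnt == true]
7. n2.val = -1  [-1]
8. n3.off = 5  [S₀.off * -2 + 15]
9. n3.cnt = true  [S₀.val == -1]
10. n3.val = 27  [S₀.off + 22]
11. n4.env = false  [S.cnt == false]
12. n5.env = 12  [terminal]
13. n6.live = false  [terminal]
14. n7.env = 6  [terminal]
15. n4.hot = 3  [h₁.env - 3]
16. n3.acc = 29  [(if S.cnt then S.off else S.val) + 24]
17. n8.idx = false  [S₀.cnt == true]
18. n9.env = false  [A.idx == true]
19. n10.env = 4  [terminal]
20. n11.sig = 11  [terminal]
21. n12.sig = 10  [terminal]
22. n9.hot = 2  [h.env - 2]
23. n8.mk = 16  [B.hot + 14]
24. n2.acc = 24  [S₁.acc - 5]
25. n0.acc = 14  [h.env * 2 + 30]

24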